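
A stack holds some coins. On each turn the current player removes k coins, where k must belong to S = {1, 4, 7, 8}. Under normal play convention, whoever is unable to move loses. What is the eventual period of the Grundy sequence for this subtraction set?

G(0) = 0
G(1) = mex{0} = 1
G(2) = mex{1} = 0
G(3) = mex{0} = 1
G(4) = mex{1,0} = 2
G(5) = mex{2,1} = 0
G(6) = mex{0,0} = 1
G(7) = mex{1,1,0} = 2
G(8) = mex{2,2,1,0} = 3
G(9) = mex{3,0,0,1} = 2
G(10) = mex{2,1,1,0} = 3
G(11) = mex{3,2,2,1} = 0
G(12) = mex{0,3,0,2} = 1
G(13) = mex{1,2,1,0} = 3
G(14) = mex{3,3,2,1} = 0
G(15) = mex{0,0,3,2} = 1
G(16) = mex{1,1,2,3} = 0
G(17) = mex{0,3,3,2} = 1
G(18) = mex{1,0,0,3} = 2
G(19) = mex{2,1,1,0} = 3
G(20) = mex{3,0,3,1} = 2
G(21) = mex{2,1,0,3} = 4
G(22) = mex{4,2,1,0} = 3
G(23) = mex{3,3,0,1} = 2
G(24) = mex{2,2,1,0} = 3
G(25) = mex{3,4,2,1} = 0
G(26) = mex{0,3,3,2} = 1
G(27) = mex{1,2,2,3} = 0
G(28) = mex{0,3,4,2} = 1
G(29) = mex{1,0,3,4} = 2
G(30) = mex{2,1,2,3} = 0
G(31) = mex{0,0,3,2} = 1
G(32) = mex{1,1,0,3} = 2
G(33) = mex{2,2,1,0} = 3
G(34) = mex{3,0,0,1} = 2
G(35) = mex{2,1,1,0} = 3
G(36) = mex{3,2,2,1} = 0
G(37) = mex{0,3,0,2} = 1
G(38) = mex{1,2,1,0} = 3
G(39) = mex{3,3,2,1} = 0
G(40) = mex{0,0,3,2} = 1
G(41) = mex{1,1,2,3} = 0
G(42) = mex{0,3,3,2} = 1
G(43) = mex{1,0,0,3} = 2
G(44) = mex{2,1,1,0} = 3
G(45) = mex{3,0,3,1} = 2
G(46) = mex{2,1,0,3} = 4
G(47) = mex{4,2,1,0} = 3
G(48) = mex{3,3,0,1} = 2
G(49) = mex{2,2,1,0} = 3
G(50) = mex{3,4,2,1} = 0
G(51) = mex{0,3,3,2} = 1
G(n+25) = G(n) holds for n = 0,…,7 (a full window of length max(S) = 8), so the sequence is purely periodic with period 25.

25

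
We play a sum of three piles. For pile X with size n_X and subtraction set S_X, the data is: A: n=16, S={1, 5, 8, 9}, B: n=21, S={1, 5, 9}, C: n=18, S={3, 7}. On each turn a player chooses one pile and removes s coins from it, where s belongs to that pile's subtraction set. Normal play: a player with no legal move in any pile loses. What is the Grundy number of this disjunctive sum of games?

3

Pile A, S = {1, 5, 8, 9}:
n :  0  1  2  3  4  5  6  7  8  9 10 11 12 13 14 15 16
G :  0  1  0  1  0  1  0  1  2  3  2  3  2  3  2  3  0
G_A(16) = 0.
Pile B, S = {1, 5, 9}:
G(0) = 0
G(1) = mex{0} = 1
G(2) = mex{1} = 0
G(3) = mex{0} = 1
G(4) = mex{1} = 0
G(5) = mex{0,0} = 1
G(6) = mex{1,1} = 0
G(7) = mex{0,0} = 1
G(8) = mex{1,1} = 0
G(9) = mex{0,0,0} = 1
G(10) = mex{1,1,1} = 0
G(11) = mex{0,0,0} = 1
G(12) = mex{1,1,1} = 0
G(13) = mex{0,0,0} = 1
G(14) = mex{1,1,1} = 0
G(15) = mex{0,0,0} = 1
G(16) = mex{1,1,1} = 0
G(17) = mex{0,0,0} = 1
G(18) = mex{1,1,1} = 0
G(19) = mex{0,0,0} = 1
G(20) = mex{1,1,1} = 0
G(21) = mex{0,0,0} = 1
G_B(21) = 1.
Pile C, S = {3, 7}:
G(0) = 0
G(1) = mex{} = 0
G(2) = mex{} = 0
G(3) = mex{0} = 1
G(4) = mex{0} = 1
G(5) = mex{0} = 1
G(6) = mex{1} = 0
G(7) = mex{1,0} = 2
G(8) = mex{1,0} = 2
G(9) = mex{0,0} = 1
G(10) = mex{2,1} = 0
G(11) = mex{2,1} = 0
G(12) = mex{1,1} = 0
G(13) = mex{0,0} = 1
G(14) = mex{0,2} = 1
G(15) = mex{0,2} = 1
G(16) = mex{1,1} = 0
G(17) = mex{1,0} = 2
G(18) = mex{1,0} = 2
G_C(18) = 2.
Combined Grundy value = 0 ⊕ 1 ⊕ 2 = 3.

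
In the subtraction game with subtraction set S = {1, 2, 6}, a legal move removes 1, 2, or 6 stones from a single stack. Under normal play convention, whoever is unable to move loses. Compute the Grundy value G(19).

G(0) = 0
G(1) = mex{0} = 1
G(2) = mex{1,0} = 2
G(3) = mex{2,1} = 0
G(4) = mex{0,2} = 1
G(5) = mex{1,0} = 2
G(6) = mex{2,1,0} = 3
G(7) = mex{3,2,1} = 0
G(8) = mex{0,3,2} = 1
G(9) = mex{1,0,0} = 2
G(10) = mex{2,1,1} = 0
G(11) = mex{0,2,2} = 1
G(12) = mex{1,0,3} = 2
G(13) = mex{2,1,0} = 3
G(14) = mex{3,2,1} = 0
G(15) = mex{0,3,2} = 1
G(16) = mex{1,0,0} = 2
G(17) = mex{2,1,1} = 0
G(18) = mex{0,2,2} = 1
G(19) = mex{1,0,3} = 2

2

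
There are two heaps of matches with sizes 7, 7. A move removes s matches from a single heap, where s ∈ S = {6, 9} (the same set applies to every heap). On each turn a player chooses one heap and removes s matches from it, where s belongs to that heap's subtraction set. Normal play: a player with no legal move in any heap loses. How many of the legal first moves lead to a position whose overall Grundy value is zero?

All heaps use S = {6, 9}:
G(0) = 0
G(1) = mex{} = 0
G(2) = mex{} = 0
G(3) = mex{} = 0
G(4) = mex{} = 0
G(5) = mex{} = 0
G(6) = mex{0} = 1
G(7) = mex{0} = 1
Heap A: G(7) = 1.
Heap B: G(7) = 1.
Combined Grundy value = 1 ⊕ 1 = 0.
A winning move leaves total XOR = 0, i.e. changes one component's Grundy value g to g ⊕ X where X is the current total.
Heap A: target g' = 1⊕0 = 1, but every legal move changes the Grundy value (mex property), so 0 moves.
Heap B: target g' = 1⊕0 = 1, but every legal move changes the Grundy value (mex property), so 0 moves.

0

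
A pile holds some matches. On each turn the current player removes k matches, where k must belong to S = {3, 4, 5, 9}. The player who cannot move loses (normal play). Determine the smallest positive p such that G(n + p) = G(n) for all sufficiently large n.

n :  0  1  2  3  4  5  6  7  8  9 10 11 12 13 14 15 16 17 18 19 20 21 22 23 24 25 26 27 28 29
G :  0  0  0  1  1  1  2  2  0  3  3  1  4  2  0  0  0  1  1  1  2  2  0  3  3  1  4  2  0  0
G(n+14) = G(n) holds for n = 0,…,8 (a full window of length max(S) = 9), so the sequence is purely periodic with period 14.

14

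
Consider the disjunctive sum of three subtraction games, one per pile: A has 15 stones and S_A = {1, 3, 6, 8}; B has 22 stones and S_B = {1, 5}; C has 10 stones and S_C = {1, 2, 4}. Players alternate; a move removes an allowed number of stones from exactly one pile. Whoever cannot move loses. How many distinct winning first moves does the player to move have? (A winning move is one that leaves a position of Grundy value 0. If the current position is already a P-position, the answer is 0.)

3

Pile A, S = {1, 3, 6, 8}:
n :  0  1  2  3  4  5  6  7  8  9 10 11 12 13 14 15
G :  0  1  0  1  0  1  2  3  2  0  1  0  1  0  1  2
G_A(15) = 2.
Pile B, S = {1, 5}:
n :  0  1  2  3  4  5  6  7  8  9 10 11 12 13 14 15 16 17 18 19 20 21 22
G :  0  1  0  1  0  1  0  1  0  1  0  1  0  1  0  1  0  1  0  1  0  1  0
G_B(22) = 0.
Pile C, S = {1, 2, 4}:
n :  0  1  2  3  4  5  6  7  8  9 10
G :  0  1  2  0  1  2  0  1  2  0  1
G_C(10) = 1.
Combined Grundy value = 2 ⊕ 0 ⊕ 1 = 3.
A winning move leaves total XOR = 0, i.e. changes one component's Grundy value g to g ⊕ X where X is the current total.
Pile A: need g' = 2⊕3 = 1. Options: 15−1→G=1, 15−3→G=1, 15−6→G=0, 15−8→G=3. Hits: 2.
Pile B: need g' = 0⊕3 = 3. Options: 22−1→G=1, 22−5→G=1. Hits: 0.
Pile C: need g' = 1⊕3 = 2. Options: 10−1→G=0, 10−2→G=2, 10−4→G=0. Hits: 1.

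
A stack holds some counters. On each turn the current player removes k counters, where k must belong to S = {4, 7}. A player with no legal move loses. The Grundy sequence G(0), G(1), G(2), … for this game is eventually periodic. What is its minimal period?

11

G(0) = 0
G(1) = mex{} = 0
G(2) = mex{} = 0
G(3) = mex{} = 0
G(4) = mex{0} = 1
G(5) = mex{0} = 1
G(6) = mex{0} = 1
G(7) = mex{0,0} = 1
G(8) = mex{1,0} = 2
G(9) = mex{1,0} = 2
G(10) = mex{1,0} = 2
G(11) = mex{1,1} = 0
G(12) = mex{2,1} = 0
G(13) = mex{2,1} = 0
G(14) = mex{2,1} = 0
G(15) = mex{0,2} = 1
G(16) = mex{0,2} = 1
G(17) = mex{0,2} = 1
G(18) = mex{0,0} = 1
G(19) = mex{1,0} = 2
G(20) = mex{1,0} = 2
G(21) = mex{1,0} = 2
G(22) = mex{1,1} = 0
G(23) = mex{2,1} = 0
G(n+11) = G(n) holds for n = 0,…,6 (a full window of length max(S) = 7), so the sequence is purely periodic with period 11.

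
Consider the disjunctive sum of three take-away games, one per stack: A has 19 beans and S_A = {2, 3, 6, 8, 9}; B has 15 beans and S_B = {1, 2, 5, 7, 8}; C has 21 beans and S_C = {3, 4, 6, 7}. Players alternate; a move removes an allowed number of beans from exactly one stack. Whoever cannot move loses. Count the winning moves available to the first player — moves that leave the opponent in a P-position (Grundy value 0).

Stack A, S = {2, 3, 6, 8, 9}:
n :  0  1  2  3  4  5  6  7  8  9 10 11 12 13 14 15 16 17 18 19
G :  0  0  1  1  2  0  3  1  2  2  3  3  0  4  1  5  0  0  1  1
G_A(19) = 1.
Stack B, S = {1, 2, 5, 7, 8}:
n :  0  1  2  3  4  5  6  7  8  9 10 11 12 13 14 15
G :  0  1  2  0  1  2  0  1  2  0  1  2  0  1  2  0
G_B(15) = 0.
Stack C, S = {3, 4, 6, 7}:
n :  0  1  2  3  4  5  6  7  8  9 10 11 12 13 14 15 16 17 18 19 20 21
G :  0  0  0  1  1  1  2  2  2  3  0  0  0  1  1  1  2  2  2  3  0  0
G_C(21) = 0.
Combined Grundy value = 1 ⊕ 0 ⊕ 0 = 1.
A winning move leaves total XOR = 0, i.e. changes one component's Grundy value g to g ⊕ X where X is the current total.
Stack A: need g' = 1⊕1 = 0. Options: 19−2→G=0, 19−3→G=0, 19−6→G=4, 19−8→G=3, 19−9→G=3. Hits: 2.
Stack B: need g' = 0⊕1 = 1. Options: 15−1→G=2, 15−2→G=1, 15−5→G=1, 15−7→G=2, 15−8→G=1. Hits: 3.
Stack C: need g' = 0⊕1 = 1. Options: 21−3→G=2, 21−4→G=2, 21−6→G=1, 21−7→G=1. Hits: 2.

7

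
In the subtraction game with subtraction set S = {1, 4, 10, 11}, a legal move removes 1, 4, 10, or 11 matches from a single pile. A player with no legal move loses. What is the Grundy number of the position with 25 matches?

2

G(0) = 0
G(1) = mex{0} = 1
G(2) = mex{1} = 0
G(3) = mex{0} = 1
G(4) = mex{1,0} = 2
G(5) = mex{2,1} = 0
G(6) = mex{0,0} = 1
G(7) = mex{1,1} = 0
G(8) = mex{0,2} = 1
G(9) = mex{1,0} = 2
G(10) = mex{2,1,0} = 3
G(11) = mex{3,0,1,0} = 2
G(12) = mex{2,1,0,1} = 3
G(13) = mex{3,2,1,0} = 4
G(14) = mex{4,3,2,1} = 0
G(15) = mex{0,2,0,2} = 1
G(16) = mex{1,3,1,0} = 2
G(17) = mex{2,4,0,1} = 3
G(18) = mex{3,0,1,0} = 2
G(19) = mex{2,1,2,1} = 0
G(20) = mex{0,2,3,2} = 1
G(21) = mex{1,3,2,3} = 0
G(22) = mex{0,2,3,2} = 1
G(23) = mex{1,0,4,3} = 2
G(24) = mex{2,1,0,4} = 3
G(25) = mex{3,0,1,0} = 2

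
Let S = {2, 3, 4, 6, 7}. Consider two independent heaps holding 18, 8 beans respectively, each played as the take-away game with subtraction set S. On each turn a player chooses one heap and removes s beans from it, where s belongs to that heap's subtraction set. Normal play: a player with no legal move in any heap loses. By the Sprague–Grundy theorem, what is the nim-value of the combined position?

All heaps use S = {2, 3, 4, 6, 7}:
G(0) = 0
G(1) = mex{} = 0
G(2) = mex{0} = 1
G(3) = mex{0,0} = 1
G(4) = mex{1,0,0} = 2
G(5) = mex{1,1,0} = 2
G(6) = mex{2,1,1,0} = 3
G(7) = mex{2,2,1,0,0} = 3
G(8) = mex{3,2,2,1,0} = 4
G(9) = mex{3,3,2,1,1} = 0
G(10) = mex{4,3,3,2,1} = 0
G(11) = mex{0,4,3,2,2} = 1
G(12) = mex{0,0,4,3,2} = 1
G(13) = mex{1,0,0,3,3} = 2
G(14) = mex{1,1,0,4,3} = 2
G(15) = mex{2,1,1,0,4} = 3
G(16) = mex{2,2,1,0,0} = 3
G(17) = mex{3,2,2,1,0} = 4
G(18) = mex{3,3,2,1,1} = 0
Heap A: G(18) = 0.
Heap B: G(8) = 4.
Combined Grundy value = 0 ⊕ 4 = 4.

4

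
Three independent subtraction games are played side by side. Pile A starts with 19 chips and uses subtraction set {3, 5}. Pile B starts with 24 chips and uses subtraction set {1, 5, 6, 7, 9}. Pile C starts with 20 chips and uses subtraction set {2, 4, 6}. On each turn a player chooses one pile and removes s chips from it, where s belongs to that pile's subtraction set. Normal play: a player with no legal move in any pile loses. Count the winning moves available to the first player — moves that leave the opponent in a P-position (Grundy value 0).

4

Pile A, S = {3, 5}:
n :  0  1  2  3  4  5  6  7  8  9 10 11 12 13 14 15 16 17 18 19
G :  0  0  0  1  1  1  2  2  0  0  0  1  1  1  2  2  0  0  0  1
G_A(19) = 1.
Pile B, S = {1, 5, 6, 7, 9}:
G(0) = 0
G(1) = mex{0} = 1
G(2) = mex{1} = 0
G(3) = mex{0} = 1
G(4) = mex{1} = 0
G(5) = mex{0,0} = 1
G(6) = mex{1,1,0} = 2
G(7) = mex{2,0,1,0} = 3
G(8) = mex{3,1,0,1} = 2
G(9) = mex{2,0,1,0,0} = 3
G(10) = mex{3,1,0,1,1} = 2
G(11) = mex{2,2,1,0,0} = 3
G(12) = mex{3,3,2,1,1} = 0
G(13) = mex{0,2,3,2,0} = 1
G(14) = mex{1,3,2,3,1} = 0
G(15) = mex{0,2,3,2,2} = 1
G(16) = mex{1,3,2,3,3} = 0
G(17) = mex{0,0,3,2,2} = 1
G(18) = mex{1,1,0,3,3} = 2
G(19) = mex{2,0,1,0,2} = 3
G(20) = mex{3,1,0,1,3} = 2
G(21) = mex{2,0,1,0,0} = 3
G(22) = mex{3,1,0,1,1} = 2
G(23) = mex{2,2,1,0,0} = 3
G(24) = mex{3,3,2,1,1} = 0
G_B(24) = 0.
Pile C, S = {2, 4, 6}:
G(0) = 0
G(1) = mex{} = 0
G(2) = mex{0} = 1
G(3) = mex{0} = 1
G(4) = mex{1,0} = 2
G(5) = mex{1,0} = 2
G(6) = mex{2,1,0} = 3
G(7) = mex{2,1,0} = 3
G(8) = mex{3,2,1} = 0
G(9) = mex{3,2,1} = 0
G(10) = mex{0,3,2} = 1
G(11) = mex{0,3,2} = 1
G(12) = mex{1,0,3} = 2
G(13) = mex{1,0,3} = 2
G(14) = mex{2,1,0} = 3
G(15) = mex{2,1,0} = 3
G(16) = mex{3,2,1} = 0
G(17) = mex{3,2,1} = 0
G(18) = mex{0,3,2} = 1
G(19) = mex{0,3,2} = 1
G(20) = mex{1,0,3} = 2
G_C(20) = 2.
Combined Grundy value = 1 ⊕ 0 ⊕ 2 = 3.
A winning move leaves total XOR = 0, i.e. changes one component's Grundy value g to g ⊕ X where X is the current total.
Pile A: need g' = 1⊕3 = 2. Options: 19−3→G=0, 19−5→G=2. Hits: 1.
Pile B: need g' = 0⊕3 = 3. Options: 24−1→G=3, 24−5→G=3, 24−6→G=2, 24−7→G=1, 24−9→G=1. Hits: 2.
Pile C: need g' = 2⊕3 = 1. Options: 20−2→G=1, 20−4→G=0, 20−6→G=3. Hits: 1.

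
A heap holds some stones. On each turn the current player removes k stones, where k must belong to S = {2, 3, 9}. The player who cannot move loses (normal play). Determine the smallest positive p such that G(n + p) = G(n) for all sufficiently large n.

n :  0  1  2  3  4  5  6  7  8  9 10 11 12 13 14 15 16 17 18 19 20 21 22 23
G :  0  0  1  1  2  0  0  1  1  2  2  0  0  1  1  2  0  0  1  1  2  2  0  0
G(n+11) = G(n) holds for n = 0,…,8 (a full window of length max(S) = 9), so the sequence is purely periodic with period 11.

11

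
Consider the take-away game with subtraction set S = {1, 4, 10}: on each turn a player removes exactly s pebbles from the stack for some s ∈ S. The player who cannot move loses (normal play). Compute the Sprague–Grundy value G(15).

n :  0  1  2  3  4  5  6  7  8  9 10 11 12 13 14 15
G :  0  1  0  1  2  0  1  0  1  2  3  2  3  0  1  3

3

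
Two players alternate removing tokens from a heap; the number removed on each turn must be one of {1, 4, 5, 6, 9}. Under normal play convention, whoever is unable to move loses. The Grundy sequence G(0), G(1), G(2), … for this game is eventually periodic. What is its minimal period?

n :  0  1  2  3  4  5  6  7  8  9 10 11 12 13 14 15 16 17 18 19 20 21
G :  0  1  0  1  2  3  2  3  4  5  0  1  0  1  2  3  2  3  4  5  0  1
G(n+10) = G(n) holds for n = 0,…,8 (a full window of length max(S) = 9), so the sequence is purely periodic with period 10.

10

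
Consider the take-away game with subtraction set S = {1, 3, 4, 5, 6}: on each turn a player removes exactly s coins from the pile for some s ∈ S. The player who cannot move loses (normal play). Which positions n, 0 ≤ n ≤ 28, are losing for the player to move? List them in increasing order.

n :  0  1  2  3  4  5  6  7  8  9 10 11 12 13 14 15 16 17 18 19 20 21 22 23 24 25 26 27 28
G :  0  1  0  1  2  3  2  3  4  0  1  0  1  2  3  2  3  4  0  1  0  1  2  3  2  3  4  0  1
P-positions are exactly the n with G(n) = 0.

0, 2, 9, 11, 18, 20, 27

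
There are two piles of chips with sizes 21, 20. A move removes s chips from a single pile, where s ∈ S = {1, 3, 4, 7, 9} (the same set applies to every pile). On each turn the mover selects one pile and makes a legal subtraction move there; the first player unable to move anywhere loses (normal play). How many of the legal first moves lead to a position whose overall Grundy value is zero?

4

All piles use S = {1, 3, 4, 7, 9}:
n :  0  1  2  3  4  5  6  7  8  9 10 11 12 13 14 15 16 17 18 19 20 21
G :  0  1  0  1  2  3  2  3  0  1  0  1  2  3  2  3  0  1  0  1  2  3
Pile A: G(21) = 3.
Pile B: G(20) = 2.
Combined Grundy value = 3 ⊕ 2 = 1.
A winning move leaves total XOR = 0, i.e. changes one component's Grundy value g to g ⊕ X where X is the current total.
Pile A: need g' = 3⊕1 = 2. Options: 21−1→G=2, 21−3→G=0, 21−4→G=1, 21−7→G=2, 21−9→G=2. Hits: 3.
Pile B: need g' = 2⊕1 = 3. Options: 20−1→G=1, 20−3→G=1, 20−4→G=0, 20−7→G=3, 20−9→G=1. Hits: 1.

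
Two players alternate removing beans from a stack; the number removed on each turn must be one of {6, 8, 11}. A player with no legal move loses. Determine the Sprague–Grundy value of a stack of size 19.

n :  0  1  2  3  4  5  6  7  8  9 10 11 12 13 14 15 16 17 18 19
G :  0  0  0  0  0  0  1  1  1  1  1  1  2  2  2  2  2  0  0  0

0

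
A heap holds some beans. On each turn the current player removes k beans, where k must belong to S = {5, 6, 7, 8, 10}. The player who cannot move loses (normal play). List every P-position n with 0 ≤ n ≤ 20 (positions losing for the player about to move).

G(0) = 0
G(1) = mex{} = 0
G(2) = mex{} = 0
G(3) = mex{} = 0
G(4) = mex{} = 0
G(5) = mex{0} = 1
G(6) = mex{0,0} = 1
G(7) = mex{0,0,0} = 1
G(8) = mex{0,0,0,0} = 1
G(9) = mex{0,0,0,0} = 1
G(10) = mex{1,0,0,0,0} = 2
G(11) = mex{1,1,0,0,0} = 2
G(12) = mex{1,1,1,0,0} = 2
G(13) = mex{1,1,1,1,0} = 2
G(14) = mex{1,1,1,1,0} = 2
G(15) = mex{2,1,1,1,1} = 0
G(16) = mex{2,2,1,1,1} = 0
G(17) = mex{2,2,2,1,1} = 0
G(18) = mex{2,2,2,2,1} = 0
G(19) = mex{2,2,2,2,1} = 0
G(20) = mex{0,2,2,2,2} = 1
P-positions are exactly the n with G(n) = 0.

0, 1, 2, 3, 4, 15, 16, 17, 18, 19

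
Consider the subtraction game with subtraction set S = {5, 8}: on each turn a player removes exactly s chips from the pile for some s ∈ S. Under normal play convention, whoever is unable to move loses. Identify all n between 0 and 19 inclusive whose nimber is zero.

G(0) = 0
G(1) = mex{} = 0
G(2) = mex{} = 0
G(3) = mex{} = 0
G(4) = mex{} = 0
G(5) = mex{0} = 1
G(6) = mex{0} = 1
G(7) = mex{0} = 1
G(8) = mex{0,0} = 1
G(9) = mex{0,0} = 1
G(10) = mex{1,0} = 2
G(11) = mex{1,0} = 2
G(12) = mex{1,0} = 2
G(13) = mex{1,1} = 0
G(14) = mex{1,1} = 0
G(15) = mex{2,1} = 0
G(16) = mex{2,1} = 0
G(17) = mex{2,1} = 0
G(18) = mex{0,2} = 1
G(19) = mex{0,2} = 1
P-positions are exactly the n with G(n) = 0.

0, 1, 2, 3, 4, 13, 14, 15, 16, 17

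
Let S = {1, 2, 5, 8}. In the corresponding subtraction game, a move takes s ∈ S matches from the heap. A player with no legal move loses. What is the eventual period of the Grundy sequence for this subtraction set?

n :  0  1  2  3  4  5  6  7  8  9 10 11 12 13 14
G :  0  1  2  0  1  2  0  1  2  0  1  2  0  1  2
G(n+3) = G(n) holds for n = 0,…,7 (a full window of length max(S) = 8), so the sequence is purely periodic with period 3.

3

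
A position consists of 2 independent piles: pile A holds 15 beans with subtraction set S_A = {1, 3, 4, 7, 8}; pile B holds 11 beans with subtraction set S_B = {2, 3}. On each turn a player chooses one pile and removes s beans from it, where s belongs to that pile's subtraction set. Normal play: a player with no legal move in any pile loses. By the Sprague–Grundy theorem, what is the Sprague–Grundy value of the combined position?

2

Pile A, S = {1, 3, 4, 7, 8}:
G(0) = 0
G(1) = mex{0} = 1
G(2) = mex{1} = 0
G(3) = mex{0,0} = 1
G(4) = mex{1,1,0} = 2
G(5) = mex{2,0,1} = 3
G(6) = mex{3,1,0} = 2
G(7) = mex{2,2,1,0} = 3
G(8) = mex{3,3,2,1,0} = 4
G(9) = mex{4,2,3,0,1} = 5
G(10) = mex{5,3,2,1,0} = 4
G(11) = mex{4,4,3,2,1} = 0
G(12) = mex{0,5,4,3,2} = 1
G(13) = mex{1,4,5,2,3} = 0
G(14) = mex{0,0,4,3,2} = 1
G(15) = mex{1,1,0,4,3} = 2
G_A(15) = 2.
Pile B, S = {2, 3}:
G(0) = 0
G(1) = mex{} = 0
G(2) = mex{0} = 1
G(3) = mex{0,0} = 1
G(4) = mex{1,0} = 2
G(5) = mex{1,1} = 0
G(6) = mex{2,1} = 0
G(7) = mex{0,2} = 1
G(8) = mex{0,0} = 1
G(9) = mex{1,0} = 2
G(10) = mex{1,1} = 0
G(11) = mex{2,1} = 0
G_B(11) = 0.
Combined Grundy value = 2 ⊕ 0 = 2.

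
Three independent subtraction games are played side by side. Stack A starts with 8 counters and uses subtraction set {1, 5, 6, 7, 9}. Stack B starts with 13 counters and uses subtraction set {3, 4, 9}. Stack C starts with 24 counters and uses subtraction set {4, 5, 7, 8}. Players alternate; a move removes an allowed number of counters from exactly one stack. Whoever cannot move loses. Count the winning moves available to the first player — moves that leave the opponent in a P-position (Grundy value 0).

Stack A, S = {1, 5, 6, 7, 9}:
G(0) = 0
G(1) = mex{0} = 1
G(2) = mex{1} = 0
G(3) = mex{0} = 1
G(4) = mex{1} = 0
G(5) = mex{0,0} = 1
G(6) = mex{1,1,0} = 2
G(7) = mex{2,0,1,0} = 3
G(8) = mex{3,1,0,1} = 2
G_A(8) = 2.
Stack B, S = {3, 4, 9}:
n :  0  1  2  3  4  5  6  7  8  9 10 11 12 13
G :  0  0  0  1  1  1  2  0  0  3  1  1  2  0
G_B(13) = 0.
Stack C, S = {4, 5, 7, 8}:
G(0) = 0
G(1) = mex{} = 0
G(2) = mex{} = 0
G(3) = mex{} = 0
G(4) = mex{0} = 1
G(5) = mex{0,0} = 1
G(6) = mex{0,0} = 1
G(7) = mex{0,0,0} = 1
G(8) = mex{1,0,0,0} = 2
G(9) = mex{1,1,0,0} = 2
G(10) = mex{1,1,0,0} = 2
G(11) = mex{1,1,1,0} = 2
G(12) = mex{2,1,1,1} = 0
G(13) = mex{2,2,1,1} = 0
G(14) = mex{2,2,1,1} = 0
G(15) = mex{2,2,2,1} = 0
G(16) = mex{0,2,2,2} = 1
G(17) = mex{0,0,2,2} = 1
G(18) = mex{0,0,2,2} = 1
G(19) = mex{0,0,0,2} = 1
G(20) = mex{1,0,0,0} = 2
G(21) = mex{1,1,0,0} = 2
G(22) = mex{1,1,0,0} = 2
G(23) = mex{1,1,1,0} = 2
G(24) = mex{2,1,1,1} = 0
G_C(24) = 0.
Combined Grundy value = 2 ⊕ 0 ⊕ 0 = 2.
A winning move leaves total XOR = 0, i.e. changes one component's Grundy value g to g ⊕ X where X is the current total.
Stack A: need g' = 2⊕2 = 0. Options: 8−1→G=3, 8−5→G=1, 8−6→G=0, 8−7→G=1. Hits: 1.
Stack B: need g' = 0⊕2 = 2. Options: 13−3→G=1, 13−4→G=3, 13−9→G=1. Hits: 0.
Stack C: need g' = 0⊕2 = 2. Options: 24−4→G=2, 24−5→G=1, 24−7→G=1, 24−8→G=1. Hits: 1.

2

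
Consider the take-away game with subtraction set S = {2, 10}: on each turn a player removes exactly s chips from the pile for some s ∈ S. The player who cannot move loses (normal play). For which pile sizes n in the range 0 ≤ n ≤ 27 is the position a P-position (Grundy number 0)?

0, 1, 4, 5, 8, 9, 12, 13, 16, 17, 20, 21, 24, 25

n :  0  1  2  3  4  5  6  7  8  9 10 11 12 13 14 15 16 17 18 19 20 21 22 23 24 25 26 27
G :  0  0  1  1  0  0  1  1  0  0  1  1  0  0  1  1  0  0  1  1  0  0  1  1  0  0  1  1
P-positions are exactly the n with G(n) = 0.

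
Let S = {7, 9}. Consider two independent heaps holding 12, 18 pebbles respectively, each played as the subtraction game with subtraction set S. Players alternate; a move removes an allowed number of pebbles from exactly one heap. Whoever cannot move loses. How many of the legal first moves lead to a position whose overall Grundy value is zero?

All heaps use S = {7, 9}:
n :  0  1  2  3  4  5  6  7  8  9 10 11 12 13 14 15 16 17 18
G :  0  0  0  0  0  0  0  1  1  1  1  1  1  1  2  2  0  0  0
Heap A: G(12) = 1.
Heap B: G(18) = 0.
Combined Grundy value = 1 ⊕ 0 = 1.
A winning move leaves total XOR = 0, i.e. changes one component's Grundy value g to g ⊕ X where X is the current total.
Heap A: need g' = 1⊕1 = 0. Options: 12−7→G=0, 12−9→G=0. Hits: 2.
Heap B: need g' = 0⊕1 = 1. Options: 18−7→G=1, 18−9→G=1. Hits: 2.

4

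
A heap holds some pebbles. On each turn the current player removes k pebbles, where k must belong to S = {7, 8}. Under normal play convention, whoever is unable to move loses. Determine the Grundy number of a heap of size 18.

0

G(0) = 0
G(1) = mex{} = 0
G(2) = mex{} = 0
G(3) = mex{} = 0
G(4) = mex{} = 0
G(5) = mex{} = 0
G(6) = mex{} = 0
G(7) = mex{0} = 1
G(8) = mex{0,0} = 1
G(9) = mex{0,0} = 1
G(10) = mex{0,0} = 1
G(11) = mex{0,0} = 1
G(12) = mex{0,0} = 1
G(13) = mex{0,0} = 1
G(14) = mex{1,0} = 2
G(15) = mex{1,1} = 0
G(16) = mex{1,1} = 0
G(17) = mex{1,1} = 0
G(18) = mex{1,1} = 0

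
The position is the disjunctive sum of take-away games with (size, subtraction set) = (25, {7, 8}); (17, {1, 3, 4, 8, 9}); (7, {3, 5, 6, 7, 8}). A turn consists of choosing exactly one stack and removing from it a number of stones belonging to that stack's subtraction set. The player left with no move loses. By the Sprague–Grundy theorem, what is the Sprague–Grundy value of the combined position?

0

Stack A, S = {7, 8}:
G(0) = 0
G(1) = mex{} = 0
G(2) = mex{} = 0
G(3) = mex{} = 0
G(4) = mex{} = 0
G(5) = mex{} = 0
G(6) = mex{} = 0
G(7) = mex{0} = 1
G(8) = mex{0,0} = 1
G(9) = mex{0,0} = 1
G(10) = mex{0,0} = 1
G(11) = mex{0,0} = 1
G(12) = mex{0,0} = 1
G(13) = mex{0,0} = 1
G(14) = mex{1,0} = 2
G(15) = mex{1,1} = 0
G(16) = mex{1,1} = 0
G(17) = mex{1,1} = 0
G(18) = mex{1,1} = 0
G(19) = mex{1,1} = 0
G(20) = mex{1,1} = 0
G(21) = mex{2,1} = 0
G(22) = mex{0,2} = 1
G(23) = mex{0,0} = 1
G(24) = mex{0,0} = 1
G(25) = mex{0,0} = 1
G_A(25) = 1.
Stack B, S = {1, 3, 4, 8, 9}:
G(0) = 0
G(1) = mex{0} = 1
G(2) = mex{1} = 0
G(3) = mex{0,0} = 1
G(4) = mex{1,1,0} = 2
G(5) = mex{2,0,1} = 3
G(6) = mex{3,1,0} = 2
G(7) = mex{2,2,1} = 0
G(8) = mex{0,3,2,0} = 1
G(9) = mex{1,2,3,1,0} = 4
G(10) = mex{4,0,2,0,1} = 3
G(11) = mex{3,1,0,1,0} = 2
G(12) = mex{2,4,1,2,1} = 0
G(13) = mex{0,3,4,3,2} = 1
G(14) = mex{1,2,3,2,3} = 0
G(15) = mex{0,0,2,0,2} = 1
G(16) = mex{1,1,0,1,0} = 2
G(17) = mex{2,0,1,4,1} = 3
G_B(17) = 3.
Stack C, S = {3, 5, 6, 7, 8}:
G(0) = 0
G(1) = mex{} = 0
G(2) = mex{} = 0
G(3) = mex{0} = 1
G(4) = mex{0} = 1
G(5) = mex{0,0} = 1
G(6) = mex{1,0,0} = 2
G(7) = mex{1,0,0,0} = 2
G_C(7) = 2.
Combined Grundy value = 1 ⊕ 3 ⊕ 2 = 0.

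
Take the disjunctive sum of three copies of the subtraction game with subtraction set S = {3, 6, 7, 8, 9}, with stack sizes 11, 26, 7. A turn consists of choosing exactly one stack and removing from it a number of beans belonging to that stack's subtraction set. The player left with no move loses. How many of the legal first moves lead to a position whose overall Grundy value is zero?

2

All stacks use S = {3, 6, 7, 8, 9}:
n :  0  1  2  3  4  5  6  7  8  9 10 11 12 13 14 15 16 17 18 19 20 21 22 23 24 25 26
G :  0  0  0  1  1  1  2  2  2  3  3  3  0  0  0  1  1  1  2  2  2  3  3  3  0  0  0
Stack A: G(11) = 3.
Stack B: G(26) = 0.
Stack C: G(7) = 2.
Combined Grundy value = 3 ⊕ 0 ⊕ 2 = 1.
A winning move leaves total XOR = 0, i.e. changes one component's Grundy value g to g ⊕ X where X is the current total.
Stack A: need g' = 3⊕1 = 2. Options: 11−3→G=2, 11−6→G=1, 11−7→G=1, 11−8→G=1, 11−9→G=0. Hits: 1.
Stack B: need g' = 0⊕1 = 1. Options: 26−3→G=3, 26−6→G=2, 26−7→G=2, 26−8→G=2, 26−9→G=1. Hits: 1.
Stack C: need g' = 2⊕1 = 3. Options: 7−3→G=1, 7−6→G=0, 7−7→G=0. Hits: 0.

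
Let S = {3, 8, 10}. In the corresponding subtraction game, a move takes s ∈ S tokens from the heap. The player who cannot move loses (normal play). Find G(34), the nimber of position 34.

1

G(0) = 0
G(1) = mex{} = 0
G(2) = mex{} = 0
G(3) = mex{0} = 1
G(4) = mex{0} = 1
G(5) = mex{0} = 1
G(6) = mex{1} = 0
G(7) = mex{1} = 0
G(8) = mex{1,0} = 2
G(9) = mex{0,0} = 1
G(10) = mex{0,0,0} = 1
G(11) = mex{2,1,0} = 3
G(12) = mex{1,1,0} = 2
G(13) = mex{1,1,1} = 0
G(14) = mex{3,0,1} = 2
G(15) = mex{2,0,1} = 3
G(16) = mex{0,2,0} = 1
G(17) = mex{2,1,0} = 3
G(18) = mex{3,1,2} = 0
G(19) = mex{1,3,1} = 0
G(20) = mex{3,2,1} = 0
G(21) = mex{0,0,3} = 1
G(22) = mex{0,2,2} = 1
G(23) = mex{0,3,0} = 1
G(24) = mex{1,1,2} = 0
G(25) = mex{1,3,3} = 0
G(26) = mex{1,0,1} = 2
G(27) = mex{0,0,3} = 1
G(28) = mex{0,0,0} = 1
G(29) = mex{2,1,0} = 3
G(30) = mex{1,1,0} = 2
G(31) = mex{1,1,1} = 0
G(32) = mex{3,0,1} = 2
G(33) = mex{2,0,1} = 3
G(34) = mex{0,2,0} = 1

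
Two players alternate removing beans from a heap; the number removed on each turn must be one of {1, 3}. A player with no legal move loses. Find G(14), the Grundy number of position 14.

G(0) = 0
G(1) = mex{0} = 1
G(2) = mex{1} = 0
G(3) = mex{0,0} = 1
G(4) = mex{1,1} = 0
G(5) = mex{0,0} = 1
G(6) = mex{1,1} = 0
G(7) = mex{0,0} = 1
G(8) = mex{1,1} = 0
G(9) = mex{0,0} = 1
G(10) = mex{1,1} = 0
G(11) = mex{0,0} = 1
G(12) = mex{1,1} = 0
G(13) = mex{0,0} = 1
G(14) = mex{1,1} = 0

0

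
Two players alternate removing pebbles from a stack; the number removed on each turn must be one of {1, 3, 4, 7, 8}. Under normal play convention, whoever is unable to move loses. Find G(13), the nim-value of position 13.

n :  0  1  2  3  4  5  6  7  8  9 10 11 12 13
G :  0  1  0  1  2  3  2  3  4  5  4  0  1  0

0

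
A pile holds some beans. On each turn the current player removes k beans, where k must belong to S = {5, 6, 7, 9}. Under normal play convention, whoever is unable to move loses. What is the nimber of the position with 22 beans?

1

G(0) = 0
G(1) = mex{} = 0
G(2) = mex{} = 0
G(3) = mex{} = 0
G(4) = mex{} = 0
G(5) = mex{0} = 1
G(6) = mex{0,0} = 1
G(7) = mex{0,0,0} = 1
G(8) = mex{0,0,0} = 1
G(9) = mex{0,0,0,0} = 1
G(10) = mex{1,0,0,0} = 2
G(11) = mex{1,1,0,0} = 2
G(12) = mex{1,1,1,0} = 2
G(13) = mex{1,1,1,0} = 2
G(14) = mex{1,1,1,1} = 0
G(15) = mex{2,1,1,1} = 0
G(16) = mex{2,2,1,1} = 0
G(17) = mex{2,2,2,1} = 0
G(18) = mex{2,2,2,1} = 0
G(19) = mex{0,2,2,2} = 1
G(20) = mex{0,0,2,2} = 1
G(21) = mex{0,0,0,2} = 1
G(22) = mex{0,0,0,2} = 1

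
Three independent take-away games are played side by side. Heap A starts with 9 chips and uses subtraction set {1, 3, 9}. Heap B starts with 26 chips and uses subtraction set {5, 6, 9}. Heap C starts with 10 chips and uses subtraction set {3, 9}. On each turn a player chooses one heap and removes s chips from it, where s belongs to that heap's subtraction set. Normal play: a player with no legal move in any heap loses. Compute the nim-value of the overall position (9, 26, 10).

2

Heap A, S = {1, 3, 9}:
n : 0 1 2 3 4 5 6 7 8 9
G : 0 1 0 1 0 1 0 1 0 1
G_A(9) = 1.
Heap B, S = {5, 6, 9}:
n :  0  1  2  3  4  5  6  7  8  9 10 11 12 13 14 15 16 17 18 19 20 21 22 23 24 25 26
G :  0  0  0  0  0  1  1  1  1  1  2  2  2  2  0  0  0  0  0  1  1  1  1  1  2  2  2
G_B(26) = 2.
Heap C, S = {3, 9}:
n :  0  1  2  3  4  5  6  7  8  9 10
G :  0  0  0  1  1  1  0  0  0  1  1
G_C(10) = 1.
Combined Grundy value = 1 ⊕ 2 ⊕ 1 = 2.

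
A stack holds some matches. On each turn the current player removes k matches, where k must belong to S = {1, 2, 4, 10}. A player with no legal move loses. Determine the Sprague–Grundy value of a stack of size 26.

n :  0  1  2  3  4  5  6  7  8  9 10 11 12 13 14 15 16 17 18 19 20 21 22 23 24 25 26
G :  0  1  2  0  1  2  0  1  2  0  1  2  0  1  2  0  1  2  0  1  2  0  1  2  0  1  2

2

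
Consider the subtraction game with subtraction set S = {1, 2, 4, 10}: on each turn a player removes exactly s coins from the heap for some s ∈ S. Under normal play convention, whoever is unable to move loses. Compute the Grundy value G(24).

G(0) = 0
G(1) = mex{0} = 1
G(2) = mex{1,0} = 2
G(3) = mex{2,1} = 0
G(4) = mex{0,2,0} = 1
G(5) = mex{1,0,1} = 2
G(6) = mex{2,1,2} = 0
G(7) = mex{0,2,0} = 1
G(8) = mex{1,0,1} = 2
G(9) = mex{2,1,2} = 0
G(10) = mex{0,2,0,0} = 1
G(11) = mex{1,0,1,1} = 2
G(12) = mex{2,1,2,2} = 0
G(13) = mex{0,2,0,0} = 1
G(14) = mex{1,0,1,1} = 2
G(15) = mex{2,1,2,2} = 0
G(16) = mex{0,2,0,0} = 1
G(17) = mex{1,0,1,1} = 2
G(18) = mex{2,1,2,2} = 0
G(19) = mex{0,2,0,0} = 1
G(20) = mex{1,0,1,1} = 2
G(21) = mex{2,1,2,2} = 0
G(22) = mex{0,2,0,0} = 1
G(23) = mex{1,0,1,1} = 2
G(24) = mex{2,1,2,2} = 0

0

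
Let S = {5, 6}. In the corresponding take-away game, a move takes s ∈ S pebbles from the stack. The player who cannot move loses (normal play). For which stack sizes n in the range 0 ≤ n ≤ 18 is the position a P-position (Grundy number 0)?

n :  0  1  2  3  4  5  6  7  8  9 10 11 12 13 14 15 16 17 18
G :  0  0  0  0  0  1  1  1  1  1  2  0  0  0  0  0  1  1  1
P-positions are exactly the n with G(n) = 0.

0, 1, 2, 3, 4, 11, 12, 13, 14, 15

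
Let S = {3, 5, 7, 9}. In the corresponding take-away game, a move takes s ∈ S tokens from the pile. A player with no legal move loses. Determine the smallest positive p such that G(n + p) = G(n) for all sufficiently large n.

G(0) = 0
G(1) = mex{} = 0
G(2) = mex{} = 0
G(3) = mex{0} = 1
G(4) = mex{0} = 1
G(5) = mex{0,0} = 1
G(6) = mex{1,0} = 2
G(7) = mex{1,0,0} = 2
G(8) = mex{1,1,0} = 2
G(9) = mex{2,1,0,0} = 3
G(10) = mex{2,1,1,0} = 3
G(11) = mex{2,2,1,0} = 3
G(12) = mex{3,2,1,1} = 0
G(13) = mex{3,2,2,1} = 0
G(14) = mex{3,3,2,1} = 0
G(15) = mex{0,3,2,2} = 1
G(16) = mex{0,3,3,2} = 1
G(17) = mex{0,0,3,2} = 1
G(18) = mex{1,0,3,3} = 2
G(19) = mex{1,0,0,3} = 2
G(20) = mex{1,1,0,3} = 2
G(21) = mex{2,1,0,0} = 3
G(22) = mex{2,1,1,0} = 3
G(23) = mex{2,2,1,0} = 3
G(24) = mex{3,2,1,1} = 0
G(25) = mex{3,2,2,1} = 0
G(n+12) = G(n) holds for n = 0,…,8 (a full window of length max(S) = 9), so the sequence is purely periodic with period 12.

12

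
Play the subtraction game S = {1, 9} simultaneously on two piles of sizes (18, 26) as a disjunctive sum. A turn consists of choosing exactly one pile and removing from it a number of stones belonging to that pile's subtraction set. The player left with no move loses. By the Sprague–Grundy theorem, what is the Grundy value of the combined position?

All piles use S = {1, 9}:
G(0) = 0
G(1) = mex{0} = 1
G(2) = mex{1} = 0
G(3) = mex{0} = 1
G(4) = mex{1} = 0
G(5) = mex{0} = 1
G(6) = mex{1} = 0
G(7) = mex{0} = 1
G(8) = mex{1} = 0
G(9) = mex{0,0} = 1
G(10) = mex{1,1} = 0
G(11) = mex{0,0} = 1
G(12) = mex{1,1} = 0
G(13) = mex{0,0} = 1
G(14) = mex{1,1} = 0
G(15) = mex{0,0} = 1
G(16) = mex{1,1} = 0
G(17) = mex{0,0} = 1
G(18) = mex{1,1} = 0
G(19) = mex{0,0} = 1
G(20) = mex{1,1} = 0
G(21) = mex{0,0} = 1
G(22) = mex{1,1} = 0
G(23) = mex{0,0} = 1
G(24) = mex{1,1} = 0
G(25) = mex{0,0} = 1
G(26) = mex{1,1} = 0
Pile A: G(18) = 0.
Pile B: G(26) = 0.
Combined Grundy value = 0 ⊕ 0 = 0.

0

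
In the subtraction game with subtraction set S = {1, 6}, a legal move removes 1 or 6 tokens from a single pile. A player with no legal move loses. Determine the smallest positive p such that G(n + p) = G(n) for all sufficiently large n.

G(0) = 0
G(1) = mex{0} = 1
G(2) = mex{1} = 0
G(3) = mex{0} = 1
G(4) = mex{1} = 0
G(5) = mex{0} = 1
G(6) = mex{1,0} = 2
G(7) = mex{2,1} = 0
G(8) = mex{0,0} = 1
G(9) = mex{1,1} = 0
G(10) = mex{0,0} = 1
G(11) = mex{1,1} = 0
G(12) = mex{0,2} = 1
G(13) = mex{1,0} = 2
G(14) = mex{2,1} = 0
G(15) = mex{0,0} = 1
G(n+7) = G(n) holds for n = 0,…,5 (a full window of length max(S) = 6), so the sequence is purely periodic with period 7.

7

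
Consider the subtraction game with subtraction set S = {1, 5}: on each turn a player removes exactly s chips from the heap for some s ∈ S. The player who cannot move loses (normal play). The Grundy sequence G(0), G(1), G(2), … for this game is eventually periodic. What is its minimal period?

2

G(0) = 0
G(1) = mex{0} = 1
G(2) = mex{1} = 0
G(3) = mex{0} = 1
G(4) = mex{1} = 0
G(5) = mex{0,0} = 1
G(6) = mex{1,1} = 0
G(7) = mex{0,0} = 1
G(8) = mex{1,1} = 0
G(9) = mex{0,0} = 1
G(10) = mex{1,1} = 0
G(11) = mex{0,0} = 1
G(12) = mex{1,1} = 0
G(13) = mex{0,0} = 1
G(14) = mex{1,1} = 0
G(n+2) = G(n) holds for n = 0,…,4 (a full window of length max(S) = 5), so the sequence is purely periodic with period 2.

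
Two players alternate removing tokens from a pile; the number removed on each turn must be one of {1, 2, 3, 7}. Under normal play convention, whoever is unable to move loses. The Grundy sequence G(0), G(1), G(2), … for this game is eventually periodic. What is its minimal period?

4

G(0) = 0
G(1) = mex{0} = 1
G(2) = mex{1,0} = 2
G(3) = mex{2,1,0} = 3
G(4) = mex{3,2,1} = 0
G(5) = mex{0,3,2} = 1
G(6) = mex{1,0,3} = 2
G(7) = mex{2,1,0,0} = 3
G(8) = mex{3,2,1,1} = 0
G(9) = mex{0,3,2,2} = 1
G(10) = mex{1,0,3,3} = 2
G(11) = mex{2,1,0,0} = 3
G(12) = mex{3,2,1,1} = 0
G(13) = mex{0,3,2,2} = 1
G(14) = mex{1,0,3,3} = 2
G(n+4) = G(n) holds for n = 0,…,6 (a full window of length max(S) = 7), so the sequence is purely periodic with period 4.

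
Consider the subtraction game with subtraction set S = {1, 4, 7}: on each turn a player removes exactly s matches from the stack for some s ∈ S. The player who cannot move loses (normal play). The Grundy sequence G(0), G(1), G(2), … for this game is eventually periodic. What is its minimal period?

n :  0  1  2  3  4  5  6  7  8  9 10 11 12 13 14 15 16 17
G :  0  1  0  1  2  0  1  2  0  1  0  1  2  0  1  2  0  1
G(n+8) = G(n) holds for n = 0,…,6 (a full window of length max(S) = 7), so the sequence is purely periodic with period 8.

8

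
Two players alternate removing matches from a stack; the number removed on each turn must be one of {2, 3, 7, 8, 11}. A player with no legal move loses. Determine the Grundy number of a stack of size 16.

3

n :  0  1  2  3  4  5  6  7  8  9 10 11 12 13 14 15 16
G :  0  0  1  1  2  0  0  1  1  2  0  3  1  2  2  0  3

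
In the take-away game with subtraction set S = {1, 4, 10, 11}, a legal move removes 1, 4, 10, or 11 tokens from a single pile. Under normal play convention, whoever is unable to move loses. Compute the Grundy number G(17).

3

n :  0  1  2  3  4  5  6  7  8  9 10 11 12 13 14 15 16 17
G :  0  1  0  1  2  0  1  0  1  2  3  2  3  4  0  1  2  3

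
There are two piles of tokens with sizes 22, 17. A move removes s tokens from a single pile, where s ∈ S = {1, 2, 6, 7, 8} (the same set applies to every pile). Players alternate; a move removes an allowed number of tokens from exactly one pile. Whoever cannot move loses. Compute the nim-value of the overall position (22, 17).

All piles use S = {1, 2, 6, 7, 8}:
n :  0  1  2  3  4  5  6  7  8  9 10 11 12 13 14 15 16 17 18 19 20 21 22
G :  0  1  2  0  1  2  3  4  5  3  4  5  0  1  2  0  1  2  3  4  5  3  4
Pile A: G(22) = 4.
Pile B: G(17) = 2.
Combined Grundy value = 4 ⊕ 2 = 6.

6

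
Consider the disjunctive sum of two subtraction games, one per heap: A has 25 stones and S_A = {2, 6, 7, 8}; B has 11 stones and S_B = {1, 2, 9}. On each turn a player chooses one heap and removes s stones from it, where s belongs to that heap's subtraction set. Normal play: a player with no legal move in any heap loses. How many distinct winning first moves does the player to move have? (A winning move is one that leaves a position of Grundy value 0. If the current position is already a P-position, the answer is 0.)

Heap A, S = {2, 6, 7, 8}:
G(0) = 0
G(1) = mex{} = 0
G(2) = mex{0} = 1
G(3) = mex{0} = 1
G(4) = mex{1} = 0
G(5) = mex{1} = 0
G(6) = mex{0,0} = 1
G(7) = mex{0,0,0} = 1
G(8) = mex{1,1,0,0} = 2
G(9) = mex{1,1,1,0} = 2
G(10) = mex{2,0,1,1} = 3
G(11) = mex{2,0,0,1} = 3
G(12) = mex{3,1,0,0} = 2
G(13) = mex{3,1,1,0} = 2
G(14) = mex{2,2,1,1} = 0
G(15) = mex{2,2,2,1} = 0
G(16) = mex{0,3,2,2} = 1
G(17) = mex{0,3,3,2} = 1
G(18) = mex{1,2,3,3} = 0
G(19) = mex{1,2,2,3} = 0
G(20) = mex{0,0,2,2} = 1
G(21) = mex{0,0,0,2} = 1
G(22) = mex{1,1,0,0} = 2
G(23) = mex{1,1,1,0} = 2
G(24) = mex{2,0,1,1} = 3
G(25) = mex{2,0,0,1} = 3
G_A(25) = 3.
Heap B, S = {1, 2, 9}:
G(0) = 0
G(1) = mex{0} = 1
G(2) = mex{1,0} = 2
G(3) = mex{2,1} = 0
G(4) = mex{0,2} = 1
G(5) = mex{1,0} = 2
G(6) = mex{2,1} = 0
G(7) = mex{0,2} = 1
G(8) = mex{1,0} = 2
G(9) = mex{2,1,0} = 3
G(10) = mex{3,2,1} = 0
G(11) = mex{0,3,2} = 1
G_B(11) = 1.
Combined Grundy value = 3 ⊕ 1 = 2.
A winning move leaves total XOR = 0, i.e. changes one component's Grundy value g to g ⊕ X where X is the current total.
Heap A: need g' = 3⊕2 = 1. Options: 25−2→G=2, 25−6→G=0, 25−7→G=0, 25−8→G=1. Hits: 1.
Heap B: need g' = 1⊕2 = 3. Options: 11−1→G=0, 11−2→G=3, 11−9→G=2. Hits: 1.

2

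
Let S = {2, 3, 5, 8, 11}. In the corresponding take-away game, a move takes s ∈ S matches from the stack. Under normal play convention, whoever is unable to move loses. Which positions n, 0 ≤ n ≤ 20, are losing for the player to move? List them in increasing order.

n :  0  1  2  3  4  5  6  7  8  9 10 11 12 13 14 15 16 17 18 19 20
G :  0  0  1  1  2  2  3  0  4  1  3  2  4  0  0  1  1  2  2  3  0
P-positions are exactly the n with G(n) = 0.

0, 1, 7, 13, 14, 20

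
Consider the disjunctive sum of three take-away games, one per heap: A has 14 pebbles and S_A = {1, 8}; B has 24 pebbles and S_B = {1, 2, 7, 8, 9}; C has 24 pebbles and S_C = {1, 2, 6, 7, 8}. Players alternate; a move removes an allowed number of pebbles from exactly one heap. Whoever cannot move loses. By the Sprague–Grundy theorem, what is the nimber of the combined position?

Heap A, S = {1, 8}:
n :  0  1  2  3  4  5  6  7  8  9 10 11 12 13 14
G :  0  1  0  1  0  1  0  1  2  0  1  0  1  0  1
G_A(14) = 1.
Heap B, S = {1, 2, 7, 8, 9}:
G(0) = 0
G(1) = mex{0} = 1
G(2) = mex{1,0} = 2
G(3) = mex{2,1} = 0
G(4) = mex{0,2} = 1
G(5) = mex{1,0} = 2
G(6) = mex{2,1} = 0
G(7) = mex{0,2,0} = 1
G(8) = mex{1,0,1,0} = 2
G(9) = mex{2,1,2,1,0} = 3
G(10) = mex{3,2,0,2,1} = 4
G(11) = mex{4,3,1,0,2} = 5
G(12) = mex{5,4,2,1,0} = 3
G(13) = mex{3,5,0,2,1} = 4
G(14) = mex{4,3,1,0,2} = 5
G(15) = mex{5,4,2,1,0} = 3
G(16) = mex{3,5,3,2,1} = 0
G(17) = mex{0,3,4,3,2} = 1
G(18) = mex{1,0,5,4,3} = 2
G(19) = mex{2,1,3,5,4} = 0
G(20) = mex{0,2,4,3,5} = 1
G(21) = mex{1,0,5,4,3} = 2
G(22) = mex{2,1,3,5,4} = 0
G(23) = mex{0,2,0,3,5} = 1
G(24) = mex{1,0,1,0,3} = 2
G_B(24) = 2.
Heap C, S = {1, 2, 6, 7, 8}:
G(0) = 0
G(1) = mex{0} = 1
G(2) = mex{1,0} = 2
G(3) = mex{2,1} = 0
G(4) = mex{0,2} = 1
G(5) = mex{1,0} = 2
G(6) = mex{2,1,0} = 3
G(7) = mex{3,2,1,0} = 4
G(8) = mex{4,3,2,1,0} = 5
G(9) = mex{5,4,0,2,1} = 3
G(10) = mex{3,5,1,0,2} = 4
G(11) = mex{4,3,2,1,0} = 5
G(12) = mex{5,4,3,2,1} = 0
G(13) = mex{0,5,4,3,2} = 1
G(14) = mex{1,0,5,4,3} = 2
G(15) = mex{2,1,3,5,4} = 0
G(16) = mex{0,2,4,3,5} = 1
G(17) = mex{1,0,5,4,3} = 2
G(18) = mex{2,1,0,5,4} = 3
G(19) = mex{3,2,1,0,5} = 4
G(20) = mex{4,3,2,1,0} = 5
G(21) = mex{5,4,0,2,1} = 3
G(22) = mex{3,5,1,0,2} = 4
G(23) = mex{4,3,2,1,0} = 5
G(24) = mex{5,4,3,2,1} = 0
G_C(24) = 0.
Combined Grundy value = 1 ⊕ 2 ⊕ 0 = 3.

3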